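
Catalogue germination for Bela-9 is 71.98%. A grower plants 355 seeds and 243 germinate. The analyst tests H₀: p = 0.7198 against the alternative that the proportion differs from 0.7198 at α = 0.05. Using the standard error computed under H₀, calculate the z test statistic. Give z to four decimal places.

z = -1.4807

p̂ = 243/355 = 0.684507.
SE = √(p₀(1−p₀)/n) = √(0.20169/355) = 0.023836.
z = (0.684507 − 0.7198)/0.023836 = -0.035293/0.023836 = -1.4807.
p-value = 2·P(Z > 1.481) ≈ 0.1387. With α = 0.05, fail to reject H₀.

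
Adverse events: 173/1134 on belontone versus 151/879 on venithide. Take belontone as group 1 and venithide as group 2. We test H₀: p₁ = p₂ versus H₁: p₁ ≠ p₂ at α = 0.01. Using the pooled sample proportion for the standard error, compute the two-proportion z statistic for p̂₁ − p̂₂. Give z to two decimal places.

z = -1.16

p̂₁ = 173/1134 = 0.1526, p̂₂ = 151/879 = 0.1718.
Pooled p̂ = (173+151)/(1134+879) = 324/2013 = 0.1610.
SE = √(p̂(1−p̂)(1/n₁+1/n₂)) = √(0.1610·0.8390·0.00201949) = √(0.000272728) = 0.0165.
z = (0.1526 − 0.1718)/0.0165 = -0.0192/0.0165 = -1.16.
Two-sided p-value ≈ 2·Φ(−1.164) = 0.2443; since p > α = 0.01, fail to reject H₀.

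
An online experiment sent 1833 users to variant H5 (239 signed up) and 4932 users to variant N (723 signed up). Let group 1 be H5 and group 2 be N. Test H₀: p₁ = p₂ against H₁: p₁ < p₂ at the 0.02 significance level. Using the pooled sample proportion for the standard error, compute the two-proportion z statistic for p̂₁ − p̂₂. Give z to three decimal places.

z = -1.696

p̂₁ = 239/1833 = 0.13039, p̂₂ = 723/4932 = 0.14659.
Pooled p̂ = (239+723)/(1833+4932) = 962/6765 = 0.14220.
SE = √(p̂(1−p̂)(1/n₁+1/n₂)) = √(0.14220·0.85780·0.000748311) = √(9.12797e-05) = 0.00955.
z = (0.13039 − 0.14659)/0.00955 = -0.01620/0.00955 = -1.696.
p-value = P(Z < -1.696) ≈ 0.0449, so at α = 0.02 we fail to reject H₀.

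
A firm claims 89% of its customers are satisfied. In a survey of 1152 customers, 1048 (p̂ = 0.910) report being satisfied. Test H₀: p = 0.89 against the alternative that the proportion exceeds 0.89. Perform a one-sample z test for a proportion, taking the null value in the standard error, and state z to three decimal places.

p̂ = 1048/1152 ≈ 0.90972.
Under H₀, SE = √(0.89·0.11/1152) = √(8.49826e-05) = 0.00922.
z = (0.90972 − 0.89)/0.00922 = 0.01972/0.00922 = 2.139.
p-value = P(Z > 2.139) ≈ 0.0162.

z = 2.139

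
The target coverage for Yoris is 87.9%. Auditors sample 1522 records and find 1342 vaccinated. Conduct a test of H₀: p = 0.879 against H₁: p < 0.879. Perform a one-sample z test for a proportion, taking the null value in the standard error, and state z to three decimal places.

z = 0.327

p̂ = 1342/1522 = 0.88173.
Under H₀, SE = √(0.879·0.121/1522) = √(6.98811e-05) = 0.00836.
z = (0.88173 − 0.879)/0.00836 = 0.00273/0.00836 = 0.327.
p-value = P(Z < 0.327) ≈ 0.6282.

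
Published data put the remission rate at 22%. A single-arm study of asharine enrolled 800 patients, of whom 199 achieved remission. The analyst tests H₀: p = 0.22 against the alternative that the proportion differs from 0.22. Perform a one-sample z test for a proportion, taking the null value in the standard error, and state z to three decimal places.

z = 1.963

p̂ = 199/800 ≈ 0.248750.
Under H₀, SE = √(0.22·0.78/800) = √(0.0002145) = 0.014646.
z = (0.248750 − 0.22)/0.014646 = 0.028750/0.014646 = 1.963.
Two-sided p-value ≈ 2·Φ(−1.963) = 0.0496.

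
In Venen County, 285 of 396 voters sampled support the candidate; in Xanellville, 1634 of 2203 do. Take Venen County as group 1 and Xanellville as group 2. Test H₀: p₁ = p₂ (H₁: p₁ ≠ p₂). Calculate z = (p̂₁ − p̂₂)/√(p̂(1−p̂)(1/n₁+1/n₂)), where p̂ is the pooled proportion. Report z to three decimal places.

z = -0.918

p̂₁ = 285/396 = 0.71970, p̂₂ = 1634/2203 = 0.74172.
Pooled p̂ = (285+1634)/(396+2203) = 1919/2599 = 0.73836.
SE = √(0.193184 × 0.00297918) = 0.02399.
z = (0.71970 − 0.74172)/0.02399 = -0.02202/0.02399 = -0.918.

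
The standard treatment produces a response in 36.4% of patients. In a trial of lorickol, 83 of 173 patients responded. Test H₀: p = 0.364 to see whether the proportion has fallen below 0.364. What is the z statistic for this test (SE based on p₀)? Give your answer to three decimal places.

p̂ = 83/173 = 0.47977.
SE = √(p₀(1−p₀)/n) = √(0.2315/173) = 0.03658.
z = (0.47977 − 0.364)/0.03658 = 0.11577/0.03658 = 3.165.

z = 3.165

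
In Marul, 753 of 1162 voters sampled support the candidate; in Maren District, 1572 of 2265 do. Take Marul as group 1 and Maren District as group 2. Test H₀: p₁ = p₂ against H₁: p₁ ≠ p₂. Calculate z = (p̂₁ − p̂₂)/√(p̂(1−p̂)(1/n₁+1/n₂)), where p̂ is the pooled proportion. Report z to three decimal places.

p̂₁ = 753/1162 = 0.648021, p̂₂ = 1572/2265 = 0.694040.
Pooled p̂ = (753+1572)/(1162+2265) = 2325/3427 = 0.678436.
SE = √(p̂(1−p̂)(1/n₁+1/n₂)) = √(0.678436·0.321564·0.00130209) = √(0.000284064) = 0.016854.
z = (0.648021 − 0.694040)/0.016854 = -0.046019/0.016854 = -2.730.

z = -2.730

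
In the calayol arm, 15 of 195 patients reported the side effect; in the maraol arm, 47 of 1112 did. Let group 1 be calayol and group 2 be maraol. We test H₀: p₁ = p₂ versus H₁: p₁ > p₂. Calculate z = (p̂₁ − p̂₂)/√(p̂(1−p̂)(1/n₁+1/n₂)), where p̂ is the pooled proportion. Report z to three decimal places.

p̂₁ = 15/195 ≈ 0.07692, p̂₂ = 47/1112 ≈ 0.04227.
Pooled p̂ = (15+47)/(195+1112) = 62/1307 = 0.04744.
SE = √(p̂(1−p̂)(1/n₁+1/n₂)) = √(0.04744·0.95256·0.00602749) = √(0.000272362) = 0.01650.
z = (0.07692 − 0.04227)/0.01650 = 0.03465/0.01650 = 2.100.

z = 2.100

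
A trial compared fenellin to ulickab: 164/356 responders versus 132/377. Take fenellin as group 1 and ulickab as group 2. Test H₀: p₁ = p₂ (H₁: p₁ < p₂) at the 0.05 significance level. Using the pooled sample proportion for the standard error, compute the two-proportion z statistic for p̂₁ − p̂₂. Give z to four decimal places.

p̂₁ = 164/356 = 0.460674, p̂₂ = 132/377 = 0.350133.
Pooled p̂ = (164+132)/(356+377) = 296/733 = 0.403820.
SE = √(p̂(1−p̂)(1/n₁+1/n₂)) = √(0.403820·0.596180·0.00546151) = √(0.00131485) = 0.036261.
z = (0.460674 − 0.350133)/0.036261 = 0.110541/0.036261 = 3.0485.
p-value = P(Z < 3.049) ≈ 0.9989, so at α = 0.05 we fail to reject H₀.

z = 3.0485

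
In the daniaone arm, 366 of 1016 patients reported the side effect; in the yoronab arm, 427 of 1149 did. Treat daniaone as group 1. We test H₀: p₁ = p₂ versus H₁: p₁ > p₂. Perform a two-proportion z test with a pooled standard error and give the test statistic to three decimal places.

p̂₁ = 366/1016 ≈ 0.36024, p̂₂ = 427/1149 ≈ 0.37163.
Pooled p̂ = (366+427)/(1016+1149) = 793/2165 = 0.36628.
SE = √(p̂(1−p̂)(1/n₁+1/n₂)) = √(0.36628·0.63372·0.00185457) = √(0.000430483) = 0.02075.
z = (0.36024 − 0.37163)/0.02075 = -0.01139/0.02075 = -0.549.

z = -0.549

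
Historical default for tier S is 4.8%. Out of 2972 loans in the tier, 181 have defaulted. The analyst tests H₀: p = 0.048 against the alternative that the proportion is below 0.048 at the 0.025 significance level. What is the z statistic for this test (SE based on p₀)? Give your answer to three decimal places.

p̂ = 181/2972 ≈ 0.060902.
SE = √(p₀(1−p₀)/n) = √(0.045696/2972) = 0.003921.
z = (0.060902 − 0.048)/0.003921 = 0.012902/0.003921 = 3.290.
p-value = P(Z < 3.290) ≈ 0.9995. With α = 0.025, fail to reject H₀.

z = 3.290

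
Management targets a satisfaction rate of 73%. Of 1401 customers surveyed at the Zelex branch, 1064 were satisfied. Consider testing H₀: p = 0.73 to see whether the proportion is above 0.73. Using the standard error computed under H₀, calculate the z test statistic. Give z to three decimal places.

p̂ = 1064/1401 = 0.75946.
SE = √(p₀(1−p₀)/n) = √(0.1971/1401) = 0.01186.
z = (0.75946 − 0.73)/0.01186 = 0.02946/0.01186 = 2.484.

z = 2.484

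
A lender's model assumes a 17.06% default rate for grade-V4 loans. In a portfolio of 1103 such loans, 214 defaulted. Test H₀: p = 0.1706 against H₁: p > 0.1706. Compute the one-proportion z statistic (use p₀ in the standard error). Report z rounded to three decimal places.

p̂ = 214/1103 = 0.19402.
Under H₀, SE = √(0.1706·0.8294/1103) = √(0.000128283) = 0.01133.
z = (0.19402 − 0.1706)/0.01133 = 0.02342/0.01133 = 2.067.

z = 2.067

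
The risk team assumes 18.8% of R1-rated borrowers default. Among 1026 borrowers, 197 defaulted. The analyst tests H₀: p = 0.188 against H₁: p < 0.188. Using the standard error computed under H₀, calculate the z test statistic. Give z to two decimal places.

p̂ = 197/1026 = 0.1920.
SE = √(p₀(1−p₀)/n) = √(0.15266/1026) = 0.0122.
z = (0.1920 − 0.188)/0.0122 = 0.0040/0.0122 = 0.33.

z = 0.33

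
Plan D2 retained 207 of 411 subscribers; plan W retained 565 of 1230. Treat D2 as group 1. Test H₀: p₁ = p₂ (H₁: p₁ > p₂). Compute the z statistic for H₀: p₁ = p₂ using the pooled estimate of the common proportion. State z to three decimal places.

p̂₁ = 207/411 = 0.50365, p̂₂ = 565/1230 = 0.45935.
Pooled p̂ = (207+565)/(411+1230) = 772/1641 = 0.47044.
SE = √(p̂(1−p̂)(1/n₁+1/n₂)) = √(0.47044·0.52956·0.0032461) = √(0.000808689) = 0.02844.
z = (0.50365 − 0.45935)/0.02844 = 0.04430/0.02844 = 1.558.
p-value = P(Z > 1.558) ≈ 0.0596.

z = 1.558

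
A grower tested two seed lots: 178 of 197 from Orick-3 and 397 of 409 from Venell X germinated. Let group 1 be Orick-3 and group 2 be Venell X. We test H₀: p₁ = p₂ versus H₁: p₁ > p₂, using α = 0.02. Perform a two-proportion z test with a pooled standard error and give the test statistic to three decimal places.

z = -3.512

p̂₁ = 178/197 = 0.90355, p̂₂ = 397/409 = 0.97066.
Pooled p̂ = (178+397)/(197+409) = 575/606 = 0.94884.
SE = √(p̂(1−p̂)(1/n₁+1/n₂)) = √(0.94884·0.05116·0.00752113) = √(0.000365063) = 0.01911.
z = (0.90355 − 0.97066)/0.01911 = -0.06711/0.01911 = -3.512.
p-value = P(Z > -3.512) ≈ 0.9998. With α = 0.02, fail to reject H₀.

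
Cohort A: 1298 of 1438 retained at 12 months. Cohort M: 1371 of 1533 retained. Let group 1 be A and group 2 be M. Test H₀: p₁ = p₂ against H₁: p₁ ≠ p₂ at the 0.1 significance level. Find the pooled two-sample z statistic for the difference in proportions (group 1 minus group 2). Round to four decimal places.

z = 0.7498

p̂₁ = 1298/1438 = 0.902643, p̂₂ = 1371/1533 = 0.894325.
Pooled p̂ = (1298+1371)/(1438+1533) = 2669/2971 = 0.898351.
SE = √(0.0913167 × 0.00134773) = 0.011094.
z = (0.902643 − 0.894325)/0.011094 = 0.008318/0.011094 = 0.7498.
Two-sided p-value ≈ 2·Φ(−0.750) = 0.4534, so at α = 0.1 we fail to reject H₀.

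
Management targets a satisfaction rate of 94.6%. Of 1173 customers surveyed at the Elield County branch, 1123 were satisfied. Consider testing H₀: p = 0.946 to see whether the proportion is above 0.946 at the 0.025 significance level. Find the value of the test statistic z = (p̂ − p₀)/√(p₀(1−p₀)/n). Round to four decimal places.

p̂ = 1123/1173 ≈ 0.957374.
SE = √(p₀(1−p₀)/n) = √(0.051084/1173) = 0.006599.
z = (0.957374 − 0.946)/0.006599 = 0.011374/0.006599 = 1.7236.
p-value = P(Z > 1.724) ≈ 0.0424; since p > α = 0.025, fail to reject H₀.

z = 1.7236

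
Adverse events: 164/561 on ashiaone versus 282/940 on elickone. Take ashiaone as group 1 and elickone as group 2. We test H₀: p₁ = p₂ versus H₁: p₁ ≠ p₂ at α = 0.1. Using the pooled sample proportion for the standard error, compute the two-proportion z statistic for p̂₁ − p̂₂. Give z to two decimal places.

z = -0.31

p̂₁ = 164/561 = 0.29234, p̂₂ = 282/940 = 0.30000.
Pooled p̂ = (164+282)/(561+940) = 446/1501 = 0.29714.
SE = √(p̂(1−p̂)(1/n₁+1/n₂)) = √(0.29714·0.70286·0.00284636) = √(0.000594451) = 0.02438.
z = (0.29234 − 0.30000)/0.02438 = -0.00766/0.02438 = -0.31.
p-value = 2·P(Z > 0.314) ≈ 0.7532, so at α = 0.1 we fail to reject H₀.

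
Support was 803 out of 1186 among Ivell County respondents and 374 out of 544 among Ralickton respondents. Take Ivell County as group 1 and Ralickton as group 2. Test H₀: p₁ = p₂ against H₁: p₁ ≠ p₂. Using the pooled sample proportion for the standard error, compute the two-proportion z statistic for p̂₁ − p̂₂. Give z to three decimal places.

z = -0.432

p̂₁ = 803/1186 = 0.67707, p̂₂ = 374/544 = 0.68750.
Pooled p̂ = (803+374)/(1186+544) = 1177/1730 = 0.68035.
SE = √(0.217475 × 0.00268141) = 0.02415.
z = (0.67707 − 0.68750)/0.02415 = -0.01043/0.02415 = -0.432.
Two-sided p-value ≈ 2·Φ(−0.432) = 0.6657.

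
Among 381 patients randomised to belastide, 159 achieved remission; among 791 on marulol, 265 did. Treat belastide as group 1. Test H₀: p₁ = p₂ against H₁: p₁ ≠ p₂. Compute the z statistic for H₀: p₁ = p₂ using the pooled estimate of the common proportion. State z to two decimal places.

p̂₁ = 159/381 = 0.41732, p̂₂ = 265/791 = 0.33502.
Pooled p̂ = (159+265)/(381+791) = 424/1172 = 0.36177.
SE = √(p̂(1−p̂)(1/n₁+1/n₂)) = √(0.36177·0.63823·0.00388889) = √(0.000897922) = 0.02997.
z = (0.41732 − 0.33502)/0.02997 = 0.08230/0.02997 = 2.75.
Two-sided p-value ≈ 2·Φ(−2.747) = 0.0060.

z = 2.75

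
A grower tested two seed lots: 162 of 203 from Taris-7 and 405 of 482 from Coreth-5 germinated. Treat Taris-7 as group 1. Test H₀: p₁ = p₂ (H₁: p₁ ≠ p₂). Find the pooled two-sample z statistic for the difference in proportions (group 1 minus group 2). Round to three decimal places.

p̂₁ = 162/203 = 0.79803, p̂₂ = 405/482 = 0.84025.
Pooled p̂ = (162+405)/(203+482) = 567/685 = 0.82774.
SE = √(p̂(1−p̂)(1/n₁+1/n₂)) = √(0.82774·0.17226·0.0070008) = √(0.000998232) = 0.03159.
z = (0.79803 − 0.84025)/0.03159 = -0.04222/0.03159 = -1.336.
Two-sided p-value ≈ 2·Φ(−1.336) = 0.1815.

z = -1.336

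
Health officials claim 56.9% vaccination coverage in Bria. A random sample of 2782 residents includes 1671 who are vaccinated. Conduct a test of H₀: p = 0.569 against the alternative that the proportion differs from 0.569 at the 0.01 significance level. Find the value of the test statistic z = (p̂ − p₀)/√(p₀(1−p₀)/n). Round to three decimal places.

p̂ = 1671/2782 = 0.60065.
SE = √(p₀(1−p₀)/n) = √(0.24524/2782) = 0.00939.
z = (0.60065 − 0.569)/0.00939 = 0.03165/0.00939 = 3.371.
Two-sided p-value ≈ 2·Φ(−3.371) = 0.0007. With α = 0.01, reject H₀.

z = 3.371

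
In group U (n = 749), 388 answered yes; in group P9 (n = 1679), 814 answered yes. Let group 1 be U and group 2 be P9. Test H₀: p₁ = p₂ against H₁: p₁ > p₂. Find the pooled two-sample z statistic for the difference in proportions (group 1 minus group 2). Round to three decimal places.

z = 1.512

p̂₁ = 388/749 ≈ 0.51802, p̂₂ = 814/1679 ≈ 0.48481.
Pooled p̂ = (388+814)/(749+1679) = 1202/2428 = 0.49506.
SE = √(p̂(1−p̂)(1/n₁+1/n₂)) = √(0.49506·0.50494·0.00193071) = √(0.000482629) = 0.02197.
z = (0.51802 − 0.48481)/0.02197 = 0.03321/0.02197 = 1.512.
p-value = P(Z > 1.512) ≈ 0.0653.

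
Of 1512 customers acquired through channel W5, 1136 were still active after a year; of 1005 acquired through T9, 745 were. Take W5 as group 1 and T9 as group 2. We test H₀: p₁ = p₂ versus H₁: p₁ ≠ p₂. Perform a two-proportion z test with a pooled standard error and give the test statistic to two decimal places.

p̂₁ = 1136/1512 = 0.75132, p̂₂ = 745/1005 = 0.74129.
Pooled p̂ = (1136+745)/(1512+1005) = 1881/2517 = 0.74732.
SE = √(p̂(1−p̂)(1/n₁+1/n₂)) = √(0.74732·0.25268·0.0016564) = √(0.000312784) = 0.01769.
z = (0.75132 − 0.74129)/0.01769 = 0.01003/0.01769 = 0.57.
Two-sided p-value ≈ 2·Φ(−0.567) = 0.5707.

z = 0.57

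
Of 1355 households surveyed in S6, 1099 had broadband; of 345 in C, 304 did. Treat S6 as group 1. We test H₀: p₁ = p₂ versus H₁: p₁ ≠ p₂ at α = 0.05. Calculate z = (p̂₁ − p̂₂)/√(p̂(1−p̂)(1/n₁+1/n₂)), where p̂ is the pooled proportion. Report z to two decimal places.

z = -3.06

p̂₁ = 1099/1355 = 0.8111, p̂₂ = 304/345 = 0.8812.
Pooled p̂ = (1099+304)/(1355+345) = 1403/1700 = 0.8253.
SE = √(p̂(1−p̂)(1/n₁+1/n₂)) = √(0.8253·0.1747·0.00363656) = √(0.000524333) = 0.0229.
z = (0.8111 − 0.8812)/0.0229 = -0.0701/0.0229 = -3.06.
p-value = 2·P(Z > 3.061) ≈ 0.0022, so at α = 0.05 we reject H₀.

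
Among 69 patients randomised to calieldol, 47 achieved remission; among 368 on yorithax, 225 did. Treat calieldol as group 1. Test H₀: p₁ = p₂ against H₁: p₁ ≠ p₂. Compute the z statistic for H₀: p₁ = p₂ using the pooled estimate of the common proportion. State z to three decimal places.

z = 1.097

p̂₁ = 47/69 ≈ 0.68116, p̂₂ = 225/368 ≈ 0.61141.
Pooled p̂ = (47+225)/(69+368) = 272/437 = 0.62243.
SE = √(p̂(1−p̂)(1/n₁+1/n₂)) = √(0.62243·0.37757·0.0172101) = √(0.00404459) = 0.06360.
z = (0.68116 − 0.61141)/0.06360 = 0.06975/0.06360 = 1.097.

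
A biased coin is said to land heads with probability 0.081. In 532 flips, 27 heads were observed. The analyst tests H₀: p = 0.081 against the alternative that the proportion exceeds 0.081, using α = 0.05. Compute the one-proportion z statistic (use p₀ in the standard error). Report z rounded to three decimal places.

z = -2.557

p̂ = 27/532 = 0.05075.
Standard error under H₀: √(0.081×0.919/532) = 0.01183.
z = (0.05075 − 0.081)/0.01183 = -0.03025/0.01183 = -2.557.
p-value = P(Z > -2.557) ≈ 0.9947; since p > α = 0.05, fail to reject H₀.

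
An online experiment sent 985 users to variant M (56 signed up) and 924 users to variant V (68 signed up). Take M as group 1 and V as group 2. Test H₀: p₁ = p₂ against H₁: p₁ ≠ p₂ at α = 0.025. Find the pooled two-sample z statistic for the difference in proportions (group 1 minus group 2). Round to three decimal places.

p̂₁ = 56/985 = 0.05685, p̂₂ = 68/924 = 0.07359.
Pooled p̂ = (56+68)/(985+924) = 124/1909 = 0.06496.
SE = √(p̂(1−p̂)(1/n₁+1/n₂)) = √(0.06496·0.93504·0.00209748) = √(0.000127393) = 0.01129.
z = (0.05685 − 0.07359)/0.01129 = -0.01674/0.01129 = -1.483.
Two-sided p-value ≈ 2·Φ(−1.483) = 0.1380; since p > α = 0.025, fail to reject H₀.

z = -1.483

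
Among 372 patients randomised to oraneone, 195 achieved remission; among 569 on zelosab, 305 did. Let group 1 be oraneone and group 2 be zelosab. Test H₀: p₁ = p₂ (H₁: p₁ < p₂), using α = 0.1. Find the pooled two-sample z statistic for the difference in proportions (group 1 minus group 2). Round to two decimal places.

z = -0.36

p̂₁ = 195/372 = 0.52419, p̂₂ = 305/569 = 0.53603.
Pooled p̂ = (195+305)/(372+569) = 500/941 = 0.53135.
SE = √(p̂(1−p̂)(1/n₁+1/n₂)) = √(0.53135·0.46865·0.00444564) = √(0.00110704) = 0.03327.
z = (0.52419 − 0.53603)/0.03327 = -0.01184/0.03327 = -0.36.
p-value = P(Z < -0.356) ≈ 0.3610. With α = 0.1, fail to reject H₀.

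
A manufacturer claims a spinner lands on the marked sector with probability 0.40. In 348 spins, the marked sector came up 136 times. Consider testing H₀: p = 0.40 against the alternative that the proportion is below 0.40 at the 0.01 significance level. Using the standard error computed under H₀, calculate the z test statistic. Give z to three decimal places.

p̂ = 136/348 = 0.39080.
SE = √(p₀(1−p₀)/n) = √(0.24/348) = 0.02626.
z = (0.39080 − 0.4)/0.02626 = -0.00920/0.02626 = -0.350.
p-value = P(Z < -0.350) ≈ 0.3631. With α = 0.01, fail to reject H₀.

z = -0.350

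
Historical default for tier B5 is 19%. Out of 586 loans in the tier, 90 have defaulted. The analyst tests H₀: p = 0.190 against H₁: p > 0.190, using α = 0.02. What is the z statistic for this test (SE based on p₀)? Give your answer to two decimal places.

p̂ = 90/586 ≈ 0.1536.
Under H₀, SE = √(0.19·0.81/586) = √(0.000262628) = 0.0162.
z = (0.1536 − 0.19)/0.0162 = -0.0364/0.0162 = -2.25.
p-value = P(Z > -2.247) ≈ 0.9877, so at α = 0.02 we fail to reject H₀.

z = -2.25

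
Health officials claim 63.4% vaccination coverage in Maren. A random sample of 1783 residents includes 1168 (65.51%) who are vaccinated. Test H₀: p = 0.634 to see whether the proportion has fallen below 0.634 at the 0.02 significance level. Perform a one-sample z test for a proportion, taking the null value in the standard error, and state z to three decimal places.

p̂ = 1168/1783 ≈ 0.655076.
Under H₀, SE = √(0.634·0.366/1783) = √(0.000130142) = 0.011408.
z = (0.655076 − 0.634)/0.011408 = 0.021076/0.011408 = 1.847.
p-value = P(Z < 1.847) ≈ 0.9677; since p > α = 0.02, fail to reject H₀.

z = 1.847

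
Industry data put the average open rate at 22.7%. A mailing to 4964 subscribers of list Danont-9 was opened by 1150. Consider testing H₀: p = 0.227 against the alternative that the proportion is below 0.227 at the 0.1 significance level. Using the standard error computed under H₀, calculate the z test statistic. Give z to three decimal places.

z = 0.785

p̂ = 1150/4964 ≈ 0.23167.
Standard error under H₀: √(0.227×0.773/4964) = 0.00595.
z = (0.23167 − 0.227)/0.00595 = 0.00467/0.00595 = 0.785.
p-value = P(Z < 0.785) ≈ 0.7838. With α = 0.1, fail to reject H₀.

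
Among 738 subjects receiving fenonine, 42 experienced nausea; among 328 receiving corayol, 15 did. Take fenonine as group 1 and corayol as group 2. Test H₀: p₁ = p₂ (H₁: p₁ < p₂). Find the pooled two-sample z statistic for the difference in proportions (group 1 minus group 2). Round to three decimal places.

p̂₁ = 42/738 = 0.05691, p̂₂ = 15/328 = 0.04573.
Pooled p̂ = (42+15)/(738+328) = 57/1066 = 0.05347.
SE = √(0.0506118 × 0.00440379) = 0.01493.
z = (0.05691 − 0.04573)/0.01493 = 0.01118/0.01493 = 0.749.

z = 0.749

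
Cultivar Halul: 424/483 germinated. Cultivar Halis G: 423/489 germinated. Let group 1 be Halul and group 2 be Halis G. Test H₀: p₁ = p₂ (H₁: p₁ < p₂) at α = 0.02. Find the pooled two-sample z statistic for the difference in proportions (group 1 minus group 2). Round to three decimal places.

p̂₁ = 424/483 ≈ 0.87785, p̂₂ = 423/489 ≈ 0.86503.
Pooled p̂ = (424+423)/(483+489) = 847/972 = 0.87140.
SE = √(p̂(1−p̂)(1/n₁+1/n₂)) = √(0.87140·0.12860·0.00411538) = √(0.000461181) = 0.02148.
z = (0.87785 − 0.86503)/0.02148 = 0.01282/0.02148 = 0.597.
p-value = P(Z < 0.597) ≈ 0.7247, so at α = 0.02 we fail to reject H₀.

z = 0.597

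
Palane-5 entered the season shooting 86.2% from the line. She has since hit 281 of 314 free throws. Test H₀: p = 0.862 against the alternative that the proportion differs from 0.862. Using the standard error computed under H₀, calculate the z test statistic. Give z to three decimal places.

z = 1.691

p̂ = 281/314 = 0.89490.
Standard error under H₀: √(0.862×0.138/314) = 0.01946.
z = (0.89490 − 0.862)/0.01946 = 0.03290/0.01946 = 1.691.
Two-sided p-value ≈ 2·Φ(−1.691) = 0.0909.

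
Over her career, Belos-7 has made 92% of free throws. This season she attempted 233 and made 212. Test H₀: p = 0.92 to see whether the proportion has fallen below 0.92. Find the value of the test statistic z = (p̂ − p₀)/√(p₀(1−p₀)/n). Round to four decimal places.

z = -0.5699

p̂ = 212/233 ≈ 0.909871.
Standard error under H₀: √(0.92×0.08/233) = 0.017773.
z = (0.909871 − 0.92)/0.017773 = -0.010129/0.017773 = -0.5699.
p-value = P(Z < -0.570) ≈ 0.2844.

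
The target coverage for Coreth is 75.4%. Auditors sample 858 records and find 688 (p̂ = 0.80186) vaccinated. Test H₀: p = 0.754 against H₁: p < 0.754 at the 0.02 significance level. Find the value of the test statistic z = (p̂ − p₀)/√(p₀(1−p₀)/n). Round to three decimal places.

p̂ = 688/858 = 0.801865.
Standard error under H₀: √(0.754×0.246/858) = 0.014703.
z = (0.801865 − 0.754)/0.014703 = 0.047865/0.014703 = 3.255.
p-value = P(Z < 3.255) ≈ 0.9994. With α = 0.02, fail to reject H₀.

z = 3.255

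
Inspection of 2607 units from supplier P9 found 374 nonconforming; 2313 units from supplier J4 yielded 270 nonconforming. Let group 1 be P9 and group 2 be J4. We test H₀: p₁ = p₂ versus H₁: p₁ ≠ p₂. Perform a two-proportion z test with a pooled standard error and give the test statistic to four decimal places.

p̂₁ = 374/2607 ≈ 0.143460, p̂₂ = 270/2313 ≈ 0.116732.
Pooled p̂ = (374+270)/(2607+2313) = 644/4920 = 0.130894.
SE = √(p̂(1−p̂)(1/n₁+1/n₂)) = √(0.130894·0.869106·0.000815922) = √(9.282e-05) = 0.009634.
z = (0.143460 − 0.116732)/0.009634 = 0.026728/0.009634 = 2.7743.
Two-sided p-value ≈ 2·Φ(−2.774) = 0.0055.

z = 2.7743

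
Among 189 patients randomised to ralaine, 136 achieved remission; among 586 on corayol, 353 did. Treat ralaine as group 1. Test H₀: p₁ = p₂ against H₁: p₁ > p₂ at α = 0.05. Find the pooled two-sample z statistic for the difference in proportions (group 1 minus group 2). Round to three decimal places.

p̂₁ = 136/189 ≈ 0.71958, p̂₂ = 353/586 ≈ 0.60239.
Pooled p̂ = (136+353)/(189+586) = 489/775 = 0.63097.
SE = √(0.232847 × 0.00699749) = 0.04037.
z = (0.71958 − 0.60239)/0.04037 = 0.11719/0.04037 = 2.903.
p-value = P(Z > 2.903) ≈ 0.0018, so at α = 0.05 we reject H₀.

z = 2.903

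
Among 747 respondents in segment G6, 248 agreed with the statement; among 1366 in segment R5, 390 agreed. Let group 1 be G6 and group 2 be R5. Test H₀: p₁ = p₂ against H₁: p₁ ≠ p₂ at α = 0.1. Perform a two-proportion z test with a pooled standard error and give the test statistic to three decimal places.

p̂₁ = 248/747 ≈ 0.33199, p̂₂ = 390/1366 ≈ 0.28551.
Pooled p̂ = (248+390)/(747+1366) = 638/2113 = 0.30194.
SE = √(0.210772 × 0.00207075) = 0.02089.
z = (0.33199 − 0.28551)/0.02089 = 0.04648/0.02089 = 2.225.
Two-sided p-value ≈ 2·Φ(−2.225) = 0.0261; since p < α = 0.1, reject H₀.

z = 2.225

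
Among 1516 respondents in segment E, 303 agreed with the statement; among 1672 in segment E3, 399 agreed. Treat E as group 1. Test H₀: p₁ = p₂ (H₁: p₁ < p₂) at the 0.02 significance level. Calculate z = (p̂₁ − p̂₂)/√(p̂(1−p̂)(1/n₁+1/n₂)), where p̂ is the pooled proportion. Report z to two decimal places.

z = -2.64

p̂₁ = 303/1516 = 0.19987, p̂₂ = 399/1672 = 0.23864.
Pooled p̂ = (303+399)/(1516+1672) = 702/3188 = 0.22020.
SE = √(p̂(1−p̂)(1/n₁+1/n₂)) = √(0.22020·0.77980·0.00125772) = √(0.000215966) = 0.01470.
z = (0.19987 − 0.23864)/0.01470 = -0.03877/0.01470 = -2.64.
p-value = P(Z < -2.638) ≈ 0.0042. With α = 0.02, reject H₀.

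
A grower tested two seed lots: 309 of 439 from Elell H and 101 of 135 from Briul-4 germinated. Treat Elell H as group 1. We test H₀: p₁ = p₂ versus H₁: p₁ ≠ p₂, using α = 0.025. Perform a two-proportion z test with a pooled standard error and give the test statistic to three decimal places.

z = -0.996

p̂₁ = 309/439 = 0.70387, p̂₂ = 101/135 = 0.74815.
Pooled p̂ = (309+101)/(439+135) = 410/574 = 0.71429.
SE = √(p̂(1−p̂)(1/n₁+1/n₂)) = √(0.71429·0.28571·0.00968531) = √(0.00197659) = 0.04446.
z = (0.70387 − 0.74815)/0.04446 = -0.04428/0.04446 = -0.996.
p-value = 2·P(Z > 0.996) ≈ 0.3193; since p > α = 0.025, fail to reject H₀.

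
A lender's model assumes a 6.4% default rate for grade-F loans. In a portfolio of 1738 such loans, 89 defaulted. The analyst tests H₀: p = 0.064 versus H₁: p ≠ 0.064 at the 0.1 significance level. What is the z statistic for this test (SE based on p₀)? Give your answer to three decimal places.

p̂ = 89/1738 = 0.05121.
Under H₀, SE = √(0.064·0.936/1738) = √(3.44672e-05) = 0.00587.
z = (0.05121 − 0.064)/0.00587 = -0.01279/0.00587 = -2.179.
p-value = 2·P(Z > 2.179) ≈ 0.0293, so at α = 0.1 we reject H₀.

z = -2.179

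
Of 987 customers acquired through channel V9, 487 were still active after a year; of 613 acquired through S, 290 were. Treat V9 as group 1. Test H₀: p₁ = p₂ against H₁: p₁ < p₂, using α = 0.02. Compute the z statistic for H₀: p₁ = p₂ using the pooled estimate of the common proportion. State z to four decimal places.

p̂₁ = 487/987 ≈ 0.493414, p̂₂ = 290/613 ≈ 0.473083.
Pooled p̂ = (487+290)/(987+613) = 777/1600 = 0.485625.
SE = √(0.249793 × 0.00264449) = 0.025702.
z = (0.493414 − 0.473083)/0.025702 = 0.020331/0.025702 = 0.7910.
p-value = P(Z < 0.791) ≈ 0.7855. With α = 0.02, fail to reject H₀.

z = 0.7910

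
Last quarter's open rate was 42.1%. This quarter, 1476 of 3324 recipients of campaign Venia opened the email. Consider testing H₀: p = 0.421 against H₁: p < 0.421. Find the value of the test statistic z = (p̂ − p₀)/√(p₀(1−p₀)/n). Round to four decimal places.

p̂ = 1476/3324 ≈ 0.4440433.
Standard error under H₀: √(0.421×0.579/3324) = 0.0085635.
z = (0.4440433 − 0.421)/0.0085635 = 0.0230433/0.0085635 = 2.6909.

z = 2.6909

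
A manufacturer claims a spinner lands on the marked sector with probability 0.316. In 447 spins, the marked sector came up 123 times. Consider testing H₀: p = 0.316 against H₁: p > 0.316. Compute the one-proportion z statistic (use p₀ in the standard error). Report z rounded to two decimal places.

p̂ = 123/447 = 0.27517.
Under H₀, SE = √(0.316·0.684/447) = √(0.000483544) = 0.02199.
z = (0.27517 − 0.316)/0.02199 = -0.04083/0.02199 = -1.86.
p-value = P(Z > -1.857) ≈ 0.9683.

z = -1.86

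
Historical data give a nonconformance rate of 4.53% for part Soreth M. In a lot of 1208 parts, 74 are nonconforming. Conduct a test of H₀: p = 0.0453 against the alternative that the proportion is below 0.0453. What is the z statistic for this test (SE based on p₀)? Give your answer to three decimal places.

p̂ = 74/1208 = 0.061258.
SE = √(p₀(1−p₀)/n) = √(0.043248/1208) = 0.005983.
z = (0.061258 − 0.0453)/0.005983 = 0.015958/0.005983 = 2.667.
p-value = P(Z < 2.667) ≈ 0.9962.

z = 2.667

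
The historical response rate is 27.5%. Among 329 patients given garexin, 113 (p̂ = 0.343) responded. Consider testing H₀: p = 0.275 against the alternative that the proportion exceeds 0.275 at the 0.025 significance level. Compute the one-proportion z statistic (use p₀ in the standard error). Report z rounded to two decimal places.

z = 2.78

p̂ = 113/329 ≈ 0.3435.
Under H₀, SE = √(0.275·0.725/329) = √(0.000606003) = 0.0246.
z = (0.3435 − 0.275)/0.0246 = 0.0685/0.0246 = 2.78.
p-value = P(Z > 2.781) ≈ 0.0027; since p < α = 0.025, reject H₀.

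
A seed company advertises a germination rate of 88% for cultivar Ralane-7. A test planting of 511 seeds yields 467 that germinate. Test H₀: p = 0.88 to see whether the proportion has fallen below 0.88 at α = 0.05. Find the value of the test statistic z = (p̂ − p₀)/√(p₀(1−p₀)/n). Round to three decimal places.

z = 2.358

p̂ = 467/511 = 0.913894.
Under H₀, SE = √(0.88·0.12/511) = √(0.000206654) = 0.014375.
z = (0.913894 − 0.88)/0.014375 = 0.033894/0.014375 = 2.358.
p-value = P(Z < 2.358) ≈ 0.9908. With α = 0.05, fail to reject H₀.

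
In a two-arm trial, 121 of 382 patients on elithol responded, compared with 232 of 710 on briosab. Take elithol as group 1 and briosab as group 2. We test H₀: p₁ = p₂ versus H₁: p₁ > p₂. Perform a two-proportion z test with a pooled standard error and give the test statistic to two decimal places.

p̂₁ = 121/382 = 0.3168, p̂₂ = 232/710 = 0.3268.
Pooled p̂ = (121+232)/(382+710) = 353/1092 = 0.3233.
SE = √(p̂(1−p̂)(1/n₁+1/n₂)) = √(0.3233·0.6767·0.00402625) = √(0.000880795) = 0.0297.
z = (0.3168 − 0.3268)/0.0297 = -0.0100/0.0297 = -0.34.
p-value = P(Z > -0.337) ≈ 0.6320.

z = -0.34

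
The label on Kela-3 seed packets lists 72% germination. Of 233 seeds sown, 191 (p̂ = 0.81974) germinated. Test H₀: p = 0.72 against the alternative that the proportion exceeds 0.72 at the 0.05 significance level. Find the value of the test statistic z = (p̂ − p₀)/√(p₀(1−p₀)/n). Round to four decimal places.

p̂ = 191/233 = 0.819742.
Standard error under H₀: √(0.72×0.28/233) = 0.029415.
z = (0.819742 − 0.72)/0.029415 = 0.099742/0.029415 = 3.3909.
p-value = P(Z > 3.391) ≈ 0.0003. With α = 0.05, reject H₀.

z = 3.3909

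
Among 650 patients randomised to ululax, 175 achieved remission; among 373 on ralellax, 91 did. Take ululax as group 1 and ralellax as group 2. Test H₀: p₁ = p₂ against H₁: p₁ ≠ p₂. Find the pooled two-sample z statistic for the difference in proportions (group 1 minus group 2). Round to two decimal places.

z = 0.89

p̂₁ = 175/650 ≈ 0.26923, p̂₂ = 91/373 ≈ 0.24397.
Pooled p̂ = (175+91)/(650+373) = 266/1023 = 0.26002.
SE = √(p̂(1−p̂)(1/n₁+1/n₂)) = √(0.26002·0.73998·0.00421943) = √(0.000811857) = 0.02849.
z = (0.26923 − 0.24397)/0.02849 = 0.02526/0.02849 = 0.89.
Two-sided p-value ≈ 2·Φ(−0.887) = 0.3753.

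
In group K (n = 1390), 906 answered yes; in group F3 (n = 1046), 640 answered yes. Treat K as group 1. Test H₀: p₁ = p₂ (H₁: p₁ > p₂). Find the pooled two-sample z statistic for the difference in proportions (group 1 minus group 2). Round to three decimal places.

z = 2.027

p̂₁ = 906/1390 = 0.65180, p̂₂ = 640/1046 = 0.61185.
Pooled p̂ = (906+640)/(1390+1046) = 1546/2436 = 0.63465.
SE = √(0.23187 × 0.00167545) = 0.01971.
z = (0.65180 − 0.61185)/0.01971 = 0.03995/0.01971 = 2.027.
p-value = P(Z > 2.027) ≈ 0.0214.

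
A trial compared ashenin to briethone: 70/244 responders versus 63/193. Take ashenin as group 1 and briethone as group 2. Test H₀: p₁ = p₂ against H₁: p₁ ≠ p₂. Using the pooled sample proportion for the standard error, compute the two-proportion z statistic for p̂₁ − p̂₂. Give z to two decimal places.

z = -0.89

p̂₁ = 70/244 ≈ 0.2869, p̂₂ = 63/193 ≈ 0.3264.
Pooled p̂ = (70+63)/(244+193) = 133/437 = 0.3043.
SE = √(0.21172 × 0.00927971) = 0.0443.
z = (0.2869 − 0.3264)/0.0443 = -0.0395/0.0443 = -0.89.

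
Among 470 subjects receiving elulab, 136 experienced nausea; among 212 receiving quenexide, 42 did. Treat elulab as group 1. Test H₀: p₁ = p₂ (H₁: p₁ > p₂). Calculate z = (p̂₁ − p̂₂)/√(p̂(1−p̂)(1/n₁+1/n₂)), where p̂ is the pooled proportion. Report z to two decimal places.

p̂₁ = 136/470 = 0.28936, p̂₂ = 42/212 = 0.19811.
Pooled p̂ = (136+42)/(470+212) = 178/682 = 0.26100.
SE = √(p̂(1−p̂)(1/n₁+1/n₂)) = √(0.26100·0.73900·0.00684464) = √(0.00132018) = 0.03633.
z = (0.28936 − 0.19811)/0.03633 = 0.09125/0.03633 = 2.51.

z = 2.51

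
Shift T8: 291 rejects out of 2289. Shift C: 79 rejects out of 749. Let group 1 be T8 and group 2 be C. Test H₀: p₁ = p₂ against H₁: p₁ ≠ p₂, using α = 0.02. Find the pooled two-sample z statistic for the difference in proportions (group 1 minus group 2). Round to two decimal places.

p̂₁ = 291/2289 = 0.1271, p̂₂ = 79/749 = 0.1055.
Pooled p̂ = (291+79)/(2289+749) = 370/3038 = 0.1218.
SE = √(0.106958 × 0.00177199) = 0.0138.
z = (0.1271 − 0.1055)/0.0138 = 0.0216/0.0138 = 1.57.
p-value = 2·P(Z > 1.573) ≈ 0.1157. With α = 0.02, fail to reject H₀.

z = 1.57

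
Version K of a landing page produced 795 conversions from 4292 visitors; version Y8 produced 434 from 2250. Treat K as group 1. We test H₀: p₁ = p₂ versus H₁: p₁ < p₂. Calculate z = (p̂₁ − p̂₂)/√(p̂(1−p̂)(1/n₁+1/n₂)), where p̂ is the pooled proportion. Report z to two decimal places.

p̂₁ = 795/4292 = 0.1852, p̂₂ = 434/2250 = 0.1929.
Pooled p̂ = (795+434)/(4292+2250) = 1229/6542 = 0.1879.
SE = √(p̂(1−p̂)(1/n₁+1/n₂)) = √(0.1879·0.8121·0.000677436) = √(0.000103357) = 0.0102.
z = (0.1852 − 0.1929)/0.0102 = -0.0077/0.0102 = -0.75.

z = -0.75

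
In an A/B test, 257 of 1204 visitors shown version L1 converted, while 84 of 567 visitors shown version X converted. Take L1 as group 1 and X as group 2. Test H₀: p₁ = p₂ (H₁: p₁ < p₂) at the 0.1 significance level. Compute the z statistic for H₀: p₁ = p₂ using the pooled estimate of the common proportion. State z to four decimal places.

p̂₁ = 257/1204 = 0.2134551, p̂₂ = 84/567 = 0.1481481.
Pooled p̂ = (257+84)/(1204+567) = 341/1771 = 0.1925466.
SE = √(p̂(1−p̂)(1/n₁+1/n₂)) = √(0.1925466·0.8074534·0.00259423) = √(0.000403332) = 0.0200831.
z = (0.2134551 − 0.1481481)/0.0200831 = 0.0653070/0.0200831 = 3.2518.
p-value = P(Z < 3.252) ≈ 0.9994; since p > α = 0.1, fail to reject H₀.

z = 3.2518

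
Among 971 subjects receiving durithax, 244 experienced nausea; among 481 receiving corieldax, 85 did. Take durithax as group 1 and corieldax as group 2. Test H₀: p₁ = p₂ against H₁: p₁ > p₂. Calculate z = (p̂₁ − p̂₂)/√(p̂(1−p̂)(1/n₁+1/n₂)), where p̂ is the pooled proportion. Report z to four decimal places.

z = 3.1949

p̂₁ = 244/971 = 0.251287, p̂₂ = 85/481 = 0.176715.
Pooled p̂ = (244+85)/(971+481) = 329/1452 = 0.226584.
SE = √(p̂(1−p̂)(1/n₁+1/n₂)) = √(0.226584·0.773416·0.00310887) = √(0.00054481) = 0.023341.
z = (0.251287 − 0.176715)/0.023341 = 0.074572/0.023341 = 3.1949.
p-value = P(Z > 3.195) ≈ 0.0007.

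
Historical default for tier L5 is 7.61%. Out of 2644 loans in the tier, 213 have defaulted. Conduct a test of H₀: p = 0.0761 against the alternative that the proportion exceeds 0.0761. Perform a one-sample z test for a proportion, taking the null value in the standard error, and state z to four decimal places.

z = 0.8648

p̂ = 213/2644 = 0.080560.
Standard error under H₀: √(0.0761×0.9239/2644) = 0.005157.
z = (0.080560 − 0.0761)/0.005157 = 0.004460/0.005157 = 0.8648.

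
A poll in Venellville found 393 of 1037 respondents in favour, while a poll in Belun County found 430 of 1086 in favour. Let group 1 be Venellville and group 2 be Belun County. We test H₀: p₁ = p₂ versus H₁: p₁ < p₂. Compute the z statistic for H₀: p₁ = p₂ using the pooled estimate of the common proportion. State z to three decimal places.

p̂₁ = 393/1037 ≈ 0.37898, p̂₂ = 430/1086 ≈ 0.39595.
Pooled p̂ = (393+430)/(1037+1086) = 823/2123 = 0.38766.
SE = √(0.237379 × 0.00188513) = 0.02115.
z = (0.37898 − 0.39595)/0.02115 = -0.01697/0.02115 = -0.802.
p-value = P(Z < -0.802) ≈ 0.2112.

z = -0.802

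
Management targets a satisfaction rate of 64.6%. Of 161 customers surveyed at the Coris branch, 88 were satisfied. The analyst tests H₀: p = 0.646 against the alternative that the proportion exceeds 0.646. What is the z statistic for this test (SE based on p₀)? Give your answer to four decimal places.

z = -2.6379

p̂ = 88/161 = 0.546584.
Standard error under H₀: √(0.646×0.354/161) = 0.037688.
z = (0.546584 − 0.646)/0.037688 = -0.099416/0.037688 = -2.6379.
p-value = P(Z > -2.638) ≈ 0.9958.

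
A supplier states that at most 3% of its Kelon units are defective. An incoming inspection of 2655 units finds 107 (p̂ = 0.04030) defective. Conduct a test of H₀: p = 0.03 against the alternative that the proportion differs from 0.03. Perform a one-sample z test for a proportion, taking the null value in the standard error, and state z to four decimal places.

p̂ = 107/2655 = 0.04030132.
Standard error under H₀: √(0.03×0.97/2655) = 0.00331066.
z = (0.04030132 − 0.03)/0.00331066 = 0.01030132/0.00331066 = 3.1116.

z = 3.1116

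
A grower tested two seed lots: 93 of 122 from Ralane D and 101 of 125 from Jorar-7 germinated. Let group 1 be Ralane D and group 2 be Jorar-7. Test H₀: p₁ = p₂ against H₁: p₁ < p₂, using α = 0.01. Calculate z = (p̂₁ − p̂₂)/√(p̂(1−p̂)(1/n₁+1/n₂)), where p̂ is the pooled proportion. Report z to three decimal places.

z = -0.875

p̂₁ = 93/122 ≈ 0.76230, p̂₂ = 101/125 ≈ 0.80800.
Pooled p̂ = (93+101)/(122+125) = 194/247 = 0.78543.
SE = √(0.168533 × 0.0161967) = 0.05225.
z = (0.76230 − 0.80800)/0.05225 = -0.04570/0.05225 = -0.875.
p-value = P(Z < -0.875) ≈ 0.1908; since p > α = 0.01, fail to reject H₀.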